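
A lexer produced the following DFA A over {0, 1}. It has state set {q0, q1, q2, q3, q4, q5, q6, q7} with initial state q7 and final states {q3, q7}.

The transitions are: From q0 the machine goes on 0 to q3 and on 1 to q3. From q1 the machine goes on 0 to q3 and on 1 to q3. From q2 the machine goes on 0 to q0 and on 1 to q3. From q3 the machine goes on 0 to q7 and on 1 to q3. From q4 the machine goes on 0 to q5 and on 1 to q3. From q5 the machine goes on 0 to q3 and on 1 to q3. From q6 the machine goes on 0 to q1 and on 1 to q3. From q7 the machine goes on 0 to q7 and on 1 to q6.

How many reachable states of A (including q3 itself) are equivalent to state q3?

States {q0,q2,q4,q5} cannot be reached from the start state, so discard them.
P0 = {q3,q7} | {q1,q6}.
On input 1, block {q3,q7} splits into {q3} and {q7}.
Refine {q1,q6} on symbol 0: members go to different blocks, giving {q1} and {q6}.
Stable partition: {q3} | {q1} | {q7} | {q6} — 4 equivalence classes.
The equivalence class containing q3 is {q3}, of size 1.

1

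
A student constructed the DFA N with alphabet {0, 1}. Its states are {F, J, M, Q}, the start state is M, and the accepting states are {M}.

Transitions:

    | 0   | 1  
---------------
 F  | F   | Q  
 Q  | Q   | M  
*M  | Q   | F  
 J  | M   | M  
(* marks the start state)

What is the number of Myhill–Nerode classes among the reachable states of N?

3

Reachable states from the start: {F,M,Q}. Unreachable: {J} — drop them.
Initial partition by acceptance: {M} | {F,Q}.
Split {F,Q} by δ(·,1) → {Q} and {F}.
The partition is now stable with 3 blocks: {M} | {Q} | {F}.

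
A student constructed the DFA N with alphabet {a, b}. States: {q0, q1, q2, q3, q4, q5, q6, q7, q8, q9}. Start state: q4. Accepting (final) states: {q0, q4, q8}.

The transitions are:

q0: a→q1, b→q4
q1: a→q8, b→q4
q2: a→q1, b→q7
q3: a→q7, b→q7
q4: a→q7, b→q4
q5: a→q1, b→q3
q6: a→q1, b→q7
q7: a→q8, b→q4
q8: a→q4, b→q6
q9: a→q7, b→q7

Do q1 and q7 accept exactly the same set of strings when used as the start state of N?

Yes

States {q0,q2,q3,q5,q9} cannot be reached from the start state, so discard them.
P0 = {q4,q8} | {q1,q6,q7}.
Split {q4,q8} by δ(·,a) → {q4} and {q8}.
Refine {q1,q6,q7} on symbol a: members go to different blocks, giving {q1,q7} and {q6}.
The partition is now stable with 4 blocks: {q4} | {q1,q7} | {q8} | {q6}.
q1 and q7 lie in the same block of the stable partition, so they are equivalent — no string distinguishes them.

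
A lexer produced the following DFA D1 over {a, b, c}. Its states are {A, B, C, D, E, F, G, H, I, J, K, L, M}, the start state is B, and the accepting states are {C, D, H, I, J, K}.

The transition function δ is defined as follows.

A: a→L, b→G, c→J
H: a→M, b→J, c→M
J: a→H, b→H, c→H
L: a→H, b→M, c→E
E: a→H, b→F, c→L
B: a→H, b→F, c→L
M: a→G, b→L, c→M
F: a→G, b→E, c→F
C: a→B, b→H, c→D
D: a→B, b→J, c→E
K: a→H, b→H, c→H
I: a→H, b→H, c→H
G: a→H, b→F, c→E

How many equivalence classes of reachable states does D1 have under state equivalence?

4

First remove the unreachable states {A,C,D,I,K}; 8 states remain.
Initial partition by acceptance: {H,J} | {B,E,F,G,L,M}.
Refine {H,J} on symbol a: members go to different blocks, giving {H} and {J}.
Refine {B,E,F,G,L,M} on symbol a: members go to different blocks, giving {B,E,G,L} and {F,M}.
No further refinement is possible. Final partition (4 blocks): {H} | {B,E,G,L} | {J} | {F,M}.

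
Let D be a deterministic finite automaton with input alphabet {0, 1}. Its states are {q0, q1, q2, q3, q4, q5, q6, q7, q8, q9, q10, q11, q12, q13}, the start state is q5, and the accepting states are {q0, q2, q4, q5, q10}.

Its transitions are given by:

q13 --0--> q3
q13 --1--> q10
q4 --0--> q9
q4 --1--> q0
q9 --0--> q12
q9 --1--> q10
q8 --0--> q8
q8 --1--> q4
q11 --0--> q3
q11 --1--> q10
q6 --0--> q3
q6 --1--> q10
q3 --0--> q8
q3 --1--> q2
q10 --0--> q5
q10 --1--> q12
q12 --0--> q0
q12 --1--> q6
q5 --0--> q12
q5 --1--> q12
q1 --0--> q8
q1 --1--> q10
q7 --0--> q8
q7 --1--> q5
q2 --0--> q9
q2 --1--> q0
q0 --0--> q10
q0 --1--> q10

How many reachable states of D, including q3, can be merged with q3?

Reachable states from the start: {q0,q2,q3,q4,q5,q6,q8,q9,q10,q12}. Unreachable: {q1,q7,q11,q13} — drop them.
P0 = {q0,q2,q4,q5,q10} | {q3,q6,q8,q9,q12}.
On input 0, block {q0,q2,q4,q5,q10} splits into {q2,q4,q5} and {q0,q10}.
Refine {q2,q4,q5} on symbol 1: members go to different blocks, giving {q2,q4} and {q5}.
Refine {q3,q6,q8,q9,q12} on symbol 0: members go to different blocks, giving {q3,q6,q8,q9} and {q12}.
On input 0, block {q3,q6,q8,q9} splits into {q3,q6,q8} and {q9}.
Split {q3,q6,q8} by δ(·,1) → {q3,q8} and {q6}.
On input 0, block {q0,q10} splits into {q0} and {q10}.
Stable partition: {q2,q4} | {q3,q8} | {q0} | {q5} | {q12} | {q9} | {q6} | {q10} — 8 equivalence classes.
The equivalence class containing q3 is {q3,q8}, of size 2.

2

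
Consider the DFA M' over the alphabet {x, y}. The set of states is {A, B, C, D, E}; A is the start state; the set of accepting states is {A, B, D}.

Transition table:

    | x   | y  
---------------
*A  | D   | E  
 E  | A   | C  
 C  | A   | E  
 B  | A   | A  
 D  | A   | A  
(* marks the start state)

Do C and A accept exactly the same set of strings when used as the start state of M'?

First remove the unreachable states {B}; 4 states remain.
Start with accepting vs non-accepting: {A,D} | {C,E}.
On input y, block {A,D} splits into {A} and {D}.
The partition is now stable with 3 blocks: {A} | {C,E} | {D}.
C and A end up in different blocks, so they are distinguishable. For instance, the string 'ε' is accepted from only A.

No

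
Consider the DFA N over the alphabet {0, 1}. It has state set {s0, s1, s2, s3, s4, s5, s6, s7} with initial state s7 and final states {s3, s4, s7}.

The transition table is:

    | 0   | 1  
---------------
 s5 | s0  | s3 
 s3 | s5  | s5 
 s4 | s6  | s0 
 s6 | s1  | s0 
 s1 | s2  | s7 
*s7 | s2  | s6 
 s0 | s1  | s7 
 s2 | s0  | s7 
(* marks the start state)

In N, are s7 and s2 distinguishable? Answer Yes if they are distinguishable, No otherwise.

Yes

States {s3,s4,s5} cannot be reached from the start state, so discard them.
Start with accepting vs non-accepting: {s7} | {s0,s1,s2,s6}.
Split {s0,s1,s2,s6} by δ(·,1) → {s0,s1,s2} and {s6}.
The partition is now stable with 3 blocks: {s7} | {s0,s1,s2} | {s6}.
s7 and s2 end up in different blocks, so they are distinguishable. For instance, the string 'ε' is accepted from only s7.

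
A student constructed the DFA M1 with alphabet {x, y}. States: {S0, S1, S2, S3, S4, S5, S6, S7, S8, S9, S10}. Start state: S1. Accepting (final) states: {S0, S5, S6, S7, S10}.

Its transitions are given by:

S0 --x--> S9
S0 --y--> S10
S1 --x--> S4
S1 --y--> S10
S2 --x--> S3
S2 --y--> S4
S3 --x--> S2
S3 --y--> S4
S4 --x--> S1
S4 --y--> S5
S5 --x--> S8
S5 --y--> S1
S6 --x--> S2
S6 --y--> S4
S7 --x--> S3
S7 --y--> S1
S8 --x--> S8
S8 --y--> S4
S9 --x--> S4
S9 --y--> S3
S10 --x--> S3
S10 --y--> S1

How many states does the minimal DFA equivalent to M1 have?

States {S0,S6,S7,S9} cannot be reached from the start state, so discard them.
Start with accepting vs non-accepting: {S5,S10} | {S1,S2,S3,S4,S8}.
On input y, block {S1,S2,S3,S4,S8} splits into {S2,S3,S8} and {S1,S4}.
The partition is now stable with 3 blocks: {S5,S10} | {S2,S3,S8} | {S1,S4}.

3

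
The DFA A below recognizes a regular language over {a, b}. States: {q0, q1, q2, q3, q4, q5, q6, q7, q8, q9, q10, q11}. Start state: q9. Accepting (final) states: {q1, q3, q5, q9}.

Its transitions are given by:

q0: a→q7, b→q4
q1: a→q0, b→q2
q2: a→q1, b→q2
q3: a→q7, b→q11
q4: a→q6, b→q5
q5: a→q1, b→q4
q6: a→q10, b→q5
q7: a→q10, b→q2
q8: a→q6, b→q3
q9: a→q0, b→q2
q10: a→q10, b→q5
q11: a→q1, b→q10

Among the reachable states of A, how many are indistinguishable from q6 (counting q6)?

3

Reachable states from the start: {q0,q1,q2,q4,q5,q6,q7,q9,q10}. Unreachable: {q3,q8,q11} — drop them.
P0 = {q1,q5,q9} | {q0,q2,q4,q6,q7,q10}.
Split {q1,q5,q9} by δ(·,a) → {q1,q9} and {q5}.
Split {q0,q2,q4,q6,q7,q10} by δ(·,a) → {q0,q4,q6,q7,q10} and {q2}.
Refine {q0,q4,q6,q7,q10} on symbol b: members go to different blocks, giving {q4,q6,q10} and {q0} and {q7}.
The partition is now stable with 6 blocks: {q1,q9} | {q4,q6,q10} | {q5} | {q2} | {q0} | {q7}.
State q6 belongs to the block {q4,q6,q10}, which has 3 states.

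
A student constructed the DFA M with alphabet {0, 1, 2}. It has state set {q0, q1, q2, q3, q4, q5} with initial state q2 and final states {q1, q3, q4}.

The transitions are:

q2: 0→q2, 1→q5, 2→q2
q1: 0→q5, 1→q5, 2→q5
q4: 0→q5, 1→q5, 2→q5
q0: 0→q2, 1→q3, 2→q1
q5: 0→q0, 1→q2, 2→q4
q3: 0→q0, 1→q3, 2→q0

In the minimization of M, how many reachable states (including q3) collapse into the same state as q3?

1

All states are reachable from the start state.
Initial partition by acceptance: {q1,q3,q4} | {q0,q2,q5}.
Refine {q1,q3,q4} on symbol 1: members go to different blocks, giving {q1,q4} and {q3}.
Refine {q0,q2,q5} on symbol 1: members go to different blocks, giving {q2,q5} and {q0}.
Refine {q2,q5} on symbol 0: members go to different blocks, giving {q2} and {q5}.
No further refinement is possible. Final partition (5 blocks): {q1,q4} | {q2} | {q3} | {q0} | {q5}.
State q3 belongs to the block {q3}, which has 1 states.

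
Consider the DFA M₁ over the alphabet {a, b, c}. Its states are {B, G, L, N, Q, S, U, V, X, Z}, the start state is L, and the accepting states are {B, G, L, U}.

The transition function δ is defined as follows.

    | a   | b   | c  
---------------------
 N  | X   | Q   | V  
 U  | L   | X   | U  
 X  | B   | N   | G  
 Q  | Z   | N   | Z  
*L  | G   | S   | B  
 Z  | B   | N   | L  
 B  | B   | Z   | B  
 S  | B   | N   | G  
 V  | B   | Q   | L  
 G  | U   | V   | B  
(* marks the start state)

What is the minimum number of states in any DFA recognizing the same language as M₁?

3

All states are reachable from the start state.
Initial partition by acceptance: {B,G,L,U} | {N,Q,S,V,X,Z}.
Refine {N,Q,S,V,X,Z} on symbol a: members go to different blocks, giving {S,V,X,Z} and {N,Q}.
The partition is now stable with 3 blocks: {B,G,L,U} | {S,V,X,Z} | {N,Q}.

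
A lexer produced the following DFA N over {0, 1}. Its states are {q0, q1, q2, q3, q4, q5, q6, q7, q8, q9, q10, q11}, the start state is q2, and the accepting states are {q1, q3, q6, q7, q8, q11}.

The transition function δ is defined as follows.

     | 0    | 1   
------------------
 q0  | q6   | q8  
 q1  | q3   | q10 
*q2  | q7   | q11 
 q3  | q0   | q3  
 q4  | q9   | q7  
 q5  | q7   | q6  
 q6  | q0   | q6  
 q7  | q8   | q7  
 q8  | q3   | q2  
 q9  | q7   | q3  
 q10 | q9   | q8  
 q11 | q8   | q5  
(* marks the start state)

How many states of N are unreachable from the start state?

No path from q2 leads to q1, q4, q9, q10; the other 8 states are all reachable.

4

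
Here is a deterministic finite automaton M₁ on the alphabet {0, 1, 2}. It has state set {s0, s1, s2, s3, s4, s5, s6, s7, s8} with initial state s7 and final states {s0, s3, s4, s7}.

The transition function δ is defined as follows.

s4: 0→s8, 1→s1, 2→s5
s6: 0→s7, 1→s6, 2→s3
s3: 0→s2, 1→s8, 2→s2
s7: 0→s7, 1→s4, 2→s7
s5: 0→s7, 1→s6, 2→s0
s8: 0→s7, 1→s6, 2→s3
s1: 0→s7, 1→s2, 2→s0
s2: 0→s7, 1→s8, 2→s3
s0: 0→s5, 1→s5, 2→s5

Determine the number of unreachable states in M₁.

Exploring from s7, all states are eventually visited, so none are unreachable.

0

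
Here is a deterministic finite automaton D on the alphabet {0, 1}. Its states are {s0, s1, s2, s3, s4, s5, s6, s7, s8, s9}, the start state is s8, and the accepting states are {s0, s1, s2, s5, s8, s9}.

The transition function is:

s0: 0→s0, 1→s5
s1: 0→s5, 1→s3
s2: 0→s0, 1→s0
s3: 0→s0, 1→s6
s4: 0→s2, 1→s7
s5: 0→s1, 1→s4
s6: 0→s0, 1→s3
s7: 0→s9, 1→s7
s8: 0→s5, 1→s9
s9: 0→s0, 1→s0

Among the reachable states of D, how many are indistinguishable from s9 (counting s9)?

2

Initial partition by acceptance: {s0,s1,s2,s5,s8,s9} | {s3,s4,s6,s7}.
On input 1, block {s0,s1,s2,s5,s8,s9} splits into {s0,s2,s8,s9} and {s1,s5}.
Split {s0,s2,s8,s9} by δ(·,0) → {s0,s2,s9} and {s8}.
Refine {s0,s2,s9} on symbol 1: members go to different blocks, giving {s2,s9} and {s0}.
Refine {s3,s4,s6,s7} on symbol 0: members go to different blocks, giving {s3,s6} and {s4,s7}.
Refine {s1,s5} on symbol 1: members go to different blocks, giving {s1} and {s5}.
No further refinement is possible. Final partition (7 blocks): {s2,s9} | {s3,s6} | {s1} | {s8} | {s0} | {s4,s7} | {s5}.
The equivalence class containing s9 is {s2,s9}, of size 2.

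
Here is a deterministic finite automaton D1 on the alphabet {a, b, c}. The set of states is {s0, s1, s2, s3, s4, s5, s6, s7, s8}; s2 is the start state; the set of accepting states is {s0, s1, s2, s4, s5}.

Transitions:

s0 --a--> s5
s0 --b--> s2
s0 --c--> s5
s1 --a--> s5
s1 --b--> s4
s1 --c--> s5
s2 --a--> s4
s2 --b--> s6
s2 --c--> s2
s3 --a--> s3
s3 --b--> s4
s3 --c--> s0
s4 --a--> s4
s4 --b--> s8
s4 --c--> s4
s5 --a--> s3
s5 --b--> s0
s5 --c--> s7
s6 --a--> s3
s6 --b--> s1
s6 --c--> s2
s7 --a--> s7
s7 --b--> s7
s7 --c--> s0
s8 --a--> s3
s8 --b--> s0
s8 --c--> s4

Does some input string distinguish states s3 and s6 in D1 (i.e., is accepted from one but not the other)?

Start with accepting vs non-accepting: {s0,s1,s2,s4,s5} | {s3,s6,s7,s8}.
On input a, block {s0,s1,s2,s4,s5} splits into {s0,s1,s2,s4} and {s5}.
On input a, block {s0,s1,s2,s4} splits into {s0,s1} and {s2,s4}.
On input b, block {s3,s6,s7,s8} splits into {s6,s8} and {s3} and {s7}.
Stable partition: {s0,s1} | {s6,s8} | {s5} | {s2,s4} | {s3} | {s7} — 6 equivalence classes.
s3 and s6 end up in different blocks, so they are distinguishable. For instance, the string 'bb' is accepted from only s6.

Yes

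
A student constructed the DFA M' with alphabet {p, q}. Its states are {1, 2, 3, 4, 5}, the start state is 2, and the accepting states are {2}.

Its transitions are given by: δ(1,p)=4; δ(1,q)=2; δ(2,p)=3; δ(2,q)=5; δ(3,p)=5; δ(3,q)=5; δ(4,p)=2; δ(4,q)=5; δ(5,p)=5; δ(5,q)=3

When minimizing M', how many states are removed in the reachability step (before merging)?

2

No path from 2 leads to 1, 4; the other 3 states are all reachable.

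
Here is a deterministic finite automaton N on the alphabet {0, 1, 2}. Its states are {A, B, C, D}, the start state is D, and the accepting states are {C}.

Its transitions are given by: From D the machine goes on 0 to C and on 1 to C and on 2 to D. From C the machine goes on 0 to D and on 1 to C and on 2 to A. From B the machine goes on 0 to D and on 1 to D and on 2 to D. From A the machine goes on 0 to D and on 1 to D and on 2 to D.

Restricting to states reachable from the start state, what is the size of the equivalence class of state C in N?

1

States {B} cannot be reached from the start state, so discard them.
P0 = {C} | {A,D}.
Refine {A,D} on symbol 0: members go to different blocks, giving {A} and {D}.
The partition is now stable with 3 blocks: {C} | {A} | {D}.
The equivalence class containing C is {C}, of size 1.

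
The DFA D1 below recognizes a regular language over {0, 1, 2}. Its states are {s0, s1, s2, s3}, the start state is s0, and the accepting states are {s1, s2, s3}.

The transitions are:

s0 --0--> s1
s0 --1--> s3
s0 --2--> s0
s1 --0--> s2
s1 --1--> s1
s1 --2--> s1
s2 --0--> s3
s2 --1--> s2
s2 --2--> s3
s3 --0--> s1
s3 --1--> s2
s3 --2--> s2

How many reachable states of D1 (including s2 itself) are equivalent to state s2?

3

Every state is reachable, so we keep all 4.
Start with accepting vs non-accepting: {s1,s2,s3} | {s0}.
No further refinement is possible. Final partition (2 blocks): {s1,s2,s3} | {s0}.
The equivalence class containing s2 is {s1,s2,s3}, of size 3.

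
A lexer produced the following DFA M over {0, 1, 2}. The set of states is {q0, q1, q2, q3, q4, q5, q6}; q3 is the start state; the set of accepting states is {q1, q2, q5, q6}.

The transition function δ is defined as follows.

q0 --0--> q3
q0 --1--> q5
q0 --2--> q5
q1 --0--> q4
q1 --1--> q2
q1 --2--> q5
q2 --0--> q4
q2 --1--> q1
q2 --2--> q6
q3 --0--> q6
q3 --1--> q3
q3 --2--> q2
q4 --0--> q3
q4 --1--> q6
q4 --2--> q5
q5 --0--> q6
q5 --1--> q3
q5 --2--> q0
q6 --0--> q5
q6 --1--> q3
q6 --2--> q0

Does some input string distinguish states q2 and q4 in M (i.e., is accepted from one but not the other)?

Yes

Start with accepting vs non-accepting: {q1,q2,q5,q6} | {q0,q3,q4}.
Refine {q1,q2,q5,q6} on symbol 0: members go to different blocks, giving {q1,q2} and {q5,q6}.
On input 0, block {q0,q3,q4} splits into {q0,q4} and {q3}.
No further refinement is possible. Final partition (4 blocks): {q1,q2} | {q0,q4} | {q5,q6} | {q3}.
q2 and q4 end up in different blocks, so they are distinguishable. For instance, the string 'ε' is accepted from only q2.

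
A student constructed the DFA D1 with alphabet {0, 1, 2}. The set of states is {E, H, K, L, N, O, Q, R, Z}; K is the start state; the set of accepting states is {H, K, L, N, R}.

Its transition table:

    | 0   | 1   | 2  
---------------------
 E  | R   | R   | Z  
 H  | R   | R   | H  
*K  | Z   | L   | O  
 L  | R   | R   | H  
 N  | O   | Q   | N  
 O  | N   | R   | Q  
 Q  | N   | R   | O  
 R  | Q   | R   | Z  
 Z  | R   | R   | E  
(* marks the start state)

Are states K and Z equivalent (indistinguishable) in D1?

Every state is reachable, so we keep all 9.
P0 = {H,K,L,N,R} | {E,O,Q,Z}.
Refine {H,K,L,N,R} on symbol 0: members go to different blocks, giving {K,N,R} and {H,L}.
On input 1, block {K,N,R} splits into {K} and {N} and {R}.
Refine {E,O,Q,Z} on symbol 0: members go to different blocks, giving {O,Q} and {E,Z}.
The partition is now stable with 6 blocks: {K} | {O,Q} | {H,L} | {N} | {R} | {E,Z}.
K and Z end up in different blocks, so they are distinguishable. For instance, the string 'ε' is accepted from only K.

No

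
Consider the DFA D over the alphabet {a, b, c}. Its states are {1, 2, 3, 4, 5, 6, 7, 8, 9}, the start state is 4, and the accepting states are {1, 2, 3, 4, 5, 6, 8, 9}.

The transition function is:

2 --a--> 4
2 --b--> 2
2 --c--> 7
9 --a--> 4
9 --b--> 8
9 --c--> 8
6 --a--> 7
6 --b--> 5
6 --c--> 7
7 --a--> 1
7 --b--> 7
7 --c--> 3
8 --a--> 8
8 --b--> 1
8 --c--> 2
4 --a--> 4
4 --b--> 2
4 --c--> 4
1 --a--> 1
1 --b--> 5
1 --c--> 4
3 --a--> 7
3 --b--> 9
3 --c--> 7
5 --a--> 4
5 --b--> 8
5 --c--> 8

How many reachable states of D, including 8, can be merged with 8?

States {6} cannot be reached from the start state, so discard them.
Start with accepting vs non-accepting: {1,2,3,4,5,8,9} | {7}.
On input a, block {1,2,3,4,5,8,9} splits into {1,2,4,5,8,9} and {3}.
Refine {1,2,4,5,8,9} on symbol c: members go to different blocks, giving {1,4,5,8,9} and {2}.
On input b, block {1,4,5,8,9} splits into {1,5,8,9} and {4}.
On input a, block {1,5,8,9} splits into {1,8} and {5,9}.
Refine {1,8} on symbol b: members go to different blocks, giving {1} and {8}.
No further refinement is possible. Final partition (7 blocks): {1} | {7} | {3} | {2} | {4} | {5,9} | {8}.
The equivalence class containing 8 is {8}, of size 1.

1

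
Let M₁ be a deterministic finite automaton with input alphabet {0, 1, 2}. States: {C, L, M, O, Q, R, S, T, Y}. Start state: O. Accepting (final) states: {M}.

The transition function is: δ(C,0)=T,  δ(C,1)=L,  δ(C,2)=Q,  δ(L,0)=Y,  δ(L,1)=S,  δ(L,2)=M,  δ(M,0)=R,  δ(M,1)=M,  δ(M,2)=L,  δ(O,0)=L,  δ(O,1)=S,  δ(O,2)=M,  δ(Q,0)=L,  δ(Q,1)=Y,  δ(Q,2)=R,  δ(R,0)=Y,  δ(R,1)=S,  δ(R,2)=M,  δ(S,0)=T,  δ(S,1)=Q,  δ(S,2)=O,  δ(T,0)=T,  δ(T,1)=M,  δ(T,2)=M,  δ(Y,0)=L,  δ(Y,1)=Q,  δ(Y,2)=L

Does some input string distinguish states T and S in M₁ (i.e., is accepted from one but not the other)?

Yes

Reachable states from the start: {L,M,O,Q,R,S,T,Y}. Unreachable: {C} — drop them.
P0 = {M} | {L,O,Q,R,S,T,Y}.
On input 1, block {L,O,Q,R,S,T,Y} splits into {L,O,Q,R,S,Y} and {T}.
On input 0, block {L,O,Q,R,S,Y} splits into {L,O,Q,R,Y} and {S}.
Refine {L,O,Q,R,Y} on symbol 1: members go to different blocks, giving {L,O,R} and {Q,Y}.
On input 0, block {L,O,R} splits into {L,R} and {O}.
The partition is now stable with 6 blocks: {M} | {L,R} | {T} | {S} | {Q,Y} | {O}.
T and S end up in different blocks, so they are distinguishable. For instance, the string '1' is accepted from only T.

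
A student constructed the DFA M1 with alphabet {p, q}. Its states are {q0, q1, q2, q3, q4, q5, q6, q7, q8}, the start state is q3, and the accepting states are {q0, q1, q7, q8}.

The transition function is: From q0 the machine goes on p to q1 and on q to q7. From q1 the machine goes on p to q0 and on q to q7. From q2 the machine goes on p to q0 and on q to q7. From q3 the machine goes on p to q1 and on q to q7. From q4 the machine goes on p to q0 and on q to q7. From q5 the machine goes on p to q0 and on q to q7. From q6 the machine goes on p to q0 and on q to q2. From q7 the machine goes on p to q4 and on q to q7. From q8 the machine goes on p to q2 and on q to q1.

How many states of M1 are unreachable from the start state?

Starting at q3 and following transitions, the reachable set is {q0, q1, q3, q4, q7}. That leaves q2, q5, q6, q8 unreachable — 4 in total.

4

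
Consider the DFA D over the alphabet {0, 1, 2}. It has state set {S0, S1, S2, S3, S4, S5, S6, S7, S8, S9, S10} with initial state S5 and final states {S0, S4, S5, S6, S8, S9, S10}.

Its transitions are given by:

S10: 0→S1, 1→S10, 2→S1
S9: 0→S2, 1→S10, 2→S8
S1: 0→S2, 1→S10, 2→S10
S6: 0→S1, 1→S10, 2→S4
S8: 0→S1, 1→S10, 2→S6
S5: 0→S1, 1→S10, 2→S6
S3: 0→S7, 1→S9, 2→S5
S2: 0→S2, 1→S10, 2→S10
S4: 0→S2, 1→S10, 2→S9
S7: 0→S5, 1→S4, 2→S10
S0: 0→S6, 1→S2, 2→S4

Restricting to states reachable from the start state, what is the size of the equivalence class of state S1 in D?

2

States {S0,S3,S7} cannot be reached from the start state, so discard them.
P0 = {S4,S5,S6,S8,S9,S10} | {S1,S2}.
Split {S4,S5,S6,S8,S9,S10} by δ(·,2) → {S4,S5,S6,S8,S9} and {S10}.
Stable partition: {S4,S5,S6,S8,S9} | {S1,S2} | {S10} — 3 equivalence classes.
State S1 belongs to the block {S1,S2}, which has 2 states.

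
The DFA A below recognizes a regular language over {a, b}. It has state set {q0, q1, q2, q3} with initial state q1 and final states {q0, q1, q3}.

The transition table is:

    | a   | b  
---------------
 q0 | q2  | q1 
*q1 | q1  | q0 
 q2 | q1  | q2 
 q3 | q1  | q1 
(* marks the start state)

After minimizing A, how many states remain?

First remove the unreachable states {q3}; 3 states remain.
Start with accepting vs non-accepting: {q0,q1} | {q2}.
On input a, block {q0,q1} splits into {q0} and {q1}.
No further refinement is possible. Final partition (3 blocks): {q0} | {q2} | {q1}.

3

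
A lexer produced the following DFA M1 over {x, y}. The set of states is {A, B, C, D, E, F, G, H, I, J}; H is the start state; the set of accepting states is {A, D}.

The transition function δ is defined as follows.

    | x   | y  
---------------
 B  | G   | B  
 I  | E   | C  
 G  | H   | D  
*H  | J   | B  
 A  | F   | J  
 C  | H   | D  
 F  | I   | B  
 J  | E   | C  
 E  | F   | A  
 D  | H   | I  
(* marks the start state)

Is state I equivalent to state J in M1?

Start with accepting vs non-accepting: {A,D} | {B,C,E,F,G,H,I,J}.
Refine {B,C,E,F,G,H,I,J} on symbol y: members go to different blocks, giving {B,F,H,I,J} and {C,E,G}.
Refine {B,F,H,I,J} on symbol x: members go to different blocks, giving {B,I,J} and {F,H}.
Refine {B,I,J} on symbol y: members go to different blocks, giving {I,J} and {B}.
Stable partition: {A,D} | {I,J} | {C,E,G} | {F,H} | {B} — 5 equivalence classes.
I and J lie in the same block of the stable partition, so they are equivalent — no string distinguishes them.

Yes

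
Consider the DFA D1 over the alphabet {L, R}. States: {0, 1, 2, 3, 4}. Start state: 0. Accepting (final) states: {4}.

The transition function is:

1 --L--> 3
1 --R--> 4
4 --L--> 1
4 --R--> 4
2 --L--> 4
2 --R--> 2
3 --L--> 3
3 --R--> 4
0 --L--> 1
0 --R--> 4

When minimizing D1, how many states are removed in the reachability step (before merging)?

1

Starting at 0 and following transitions, the reachable set is {0, 1, 3, 4}. That leaves 2 unreachable — 1 in total.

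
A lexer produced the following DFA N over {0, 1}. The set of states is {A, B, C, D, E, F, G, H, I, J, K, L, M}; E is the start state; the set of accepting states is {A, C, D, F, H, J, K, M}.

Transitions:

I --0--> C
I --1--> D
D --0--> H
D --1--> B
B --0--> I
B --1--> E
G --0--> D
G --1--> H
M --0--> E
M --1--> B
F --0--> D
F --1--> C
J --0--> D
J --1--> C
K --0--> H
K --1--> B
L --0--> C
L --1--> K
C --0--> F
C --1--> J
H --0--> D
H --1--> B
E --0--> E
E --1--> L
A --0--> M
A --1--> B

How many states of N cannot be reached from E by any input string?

No path from E leads to A, G, M; the other 10 states are all reachable.

3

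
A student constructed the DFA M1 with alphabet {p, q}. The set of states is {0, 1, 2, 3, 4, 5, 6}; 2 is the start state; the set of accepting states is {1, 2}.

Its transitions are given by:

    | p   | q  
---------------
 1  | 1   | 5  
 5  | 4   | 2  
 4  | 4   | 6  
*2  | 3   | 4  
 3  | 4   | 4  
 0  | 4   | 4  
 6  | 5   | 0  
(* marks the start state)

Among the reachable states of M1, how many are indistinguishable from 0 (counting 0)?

2

First remove the unreachable states {1}; 6 states remain.
Start with accepting vs non-accepting: {2} | {0,3,4,5,6}.
Split {0,3,4,5,6} by δ(·,q) → {0,3,4,6} and {5}.
On input p, block {0,3,4,6} splits into {0,3,4} and {6}.
Split {0,3,4} by δ(·,q) → {0,3} and {4}.
The partition is now stable with 5 blocks: {2} | {0,3} | {5} | {6} | {4}.
The equivalence class containing 0 is {0,3}, of size 2.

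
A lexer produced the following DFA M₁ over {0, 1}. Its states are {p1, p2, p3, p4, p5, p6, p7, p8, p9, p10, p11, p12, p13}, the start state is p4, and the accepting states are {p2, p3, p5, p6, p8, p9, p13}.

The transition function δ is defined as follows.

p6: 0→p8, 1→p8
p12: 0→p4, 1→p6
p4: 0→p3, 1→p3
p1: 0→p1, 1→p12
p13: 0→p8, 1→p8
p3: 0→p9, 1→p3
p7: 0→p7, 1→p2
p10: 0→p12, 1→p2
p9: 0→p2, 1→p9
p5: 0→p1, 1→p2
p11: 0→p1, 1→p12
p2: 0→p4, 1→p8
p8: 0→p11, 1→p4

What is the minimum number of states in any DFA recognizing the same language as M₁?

8

First remove the unreachable states {p5,p7,p10,p13}; 9 states remain.
Initial partition by acceptance: {p2,p3,p6,p8,p9} | {p1,p4,p11,p12}.
Split {p2,p3,p6,p8,p9} by δ(·,0) → {p3,p6,p9} and {p2,p8}.
Split {p3,p6,p9} by δ(·,0) → {p6,p9} and {p3}.
Split {p6,p9} by δ(·,1) → {p6} and {p9}.
Split {p1,p4,p11,p12} by δ(·,0) → {p1,p11,p12} and {p4}.
Split {p1,p11,p12} by δ(·,0) → {p1,p11} and {p12}.
Refine {p2,p8} on symbol 0: members go to different blocks, giving {p2} and {p8}.
Stable partition: {p6} | {p1,p11} | {p2} | {p3} | {p9} | {p4} | {p12} | {p8} — 8 equivalence classes.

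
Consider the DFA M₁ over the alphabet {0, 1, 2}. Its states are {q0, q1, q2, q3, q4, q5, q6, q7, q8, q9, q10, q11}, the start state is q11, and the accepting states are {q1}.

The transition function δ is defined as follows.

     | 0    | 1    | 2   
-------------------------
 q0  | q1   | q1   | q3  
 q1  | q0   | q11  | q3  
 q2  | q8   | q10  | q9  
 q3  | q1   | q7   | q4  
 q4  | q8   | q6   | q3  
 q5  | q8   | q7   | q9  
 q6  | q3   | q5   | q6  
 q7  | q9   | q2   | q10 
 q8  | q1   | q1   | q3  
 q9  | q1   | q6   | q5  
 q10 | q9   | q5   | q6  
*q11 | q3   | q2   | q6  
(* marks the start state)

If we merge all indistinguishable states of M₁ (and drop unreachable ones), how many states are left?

5

Start with accepting vs non-accepting: {q1} | {q0,q2,q3,q4,q5,q6,q7,q8,q9,q10,q11}.
On input 0, block {q0,q2,q3,q4,q5,q6,q7,q8,q9,q10,q11} splits into {q2,q4,q5,q6,q7,q10,q11} and {q0,q3,q8,q9}.
Split {q2,q4,q5,q6,q7,q10,q11} by δ(·,2) → {q6,q7,q10,q11} and {q2,q4,q5}.
Refine {q0,q3,q8,q9} on symbol 1: members go to different blocks, giving {q0,q8} and {q3,q9}.
Stable partition: {q1} | {q6,q7,q10,q11} | {q0,q8} | {q2,q4,q5} | {q3,q9} — 5 equivalence classes.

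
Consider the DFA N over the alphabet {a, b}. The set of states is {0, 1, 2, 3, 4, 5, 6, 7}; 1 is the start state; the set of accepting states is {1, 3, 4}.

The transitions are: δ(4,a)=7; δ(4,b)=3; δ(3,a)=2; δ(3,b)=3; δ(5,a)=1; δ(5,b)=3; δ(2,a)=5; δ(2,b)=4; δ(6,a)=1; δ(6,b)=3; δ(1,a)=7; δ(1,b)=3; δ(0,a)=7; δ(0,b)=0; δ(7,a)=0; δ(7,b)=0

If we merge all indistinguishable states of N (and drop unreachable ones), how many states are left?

5

States {6} cannot be reached from the start state, so discard them.
P0 = {1,3,4} | {0,2,5,7}.
Split {0,2,5,7} by δ(·,a) → {0,2,7} and {5}.
Refine {0,2,7} on symbol a: members go to different blocks, giving {0,7} and {2}.
On input a, block {1,3,4} splits into {1,4} and {3}.
The partition is now stable with 5 blocks: {1,4} | {0,7} | {5} | {2} | {3}.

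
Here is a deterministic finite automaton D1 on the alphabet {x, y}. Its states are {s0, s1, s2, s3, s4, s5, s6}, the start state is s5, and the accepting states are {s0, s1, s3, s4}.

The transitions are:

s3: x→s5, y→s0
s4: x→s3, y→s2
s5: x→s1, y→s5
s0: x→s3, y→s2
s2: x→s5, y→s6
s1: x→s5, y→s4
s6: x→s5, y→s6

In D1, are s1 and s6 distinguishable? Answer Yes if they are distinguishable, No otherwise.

P0 = {s0,s1,s3,s4} | {s2,s5,s6}.
Split {s0,s1,s3,s4} by δ(·,x) → {s0,s4} and {s1,s3}.
Refine {s2,s5,s6} on symbol x: members go to different blocks, giving {s2,s6} and {s5}.
The partition is now stable with 4 blocks: {s0,s4} | {s2,s6} | {s1,s3} | {s5}.
s1 and s6 end up in different blocks, so they are distinguishable. For instance, the string 'ε' is accepted from only s1.

Yes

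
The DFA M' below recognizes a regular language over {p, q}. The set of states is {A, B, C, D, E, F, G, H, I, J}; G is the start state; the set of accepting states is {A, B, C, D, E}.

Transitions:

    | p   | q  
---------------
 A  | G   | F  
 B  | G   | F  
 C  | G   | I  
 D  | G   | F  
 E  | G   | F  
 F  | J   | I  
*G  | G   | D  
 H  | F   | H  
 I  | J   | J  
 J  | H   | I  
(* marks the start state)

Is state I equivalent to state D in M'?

No

First remove the unreachable states {A,B,C,E}; 6 states remain.
P0 = {D} | {F,G,H,I,J}.
Refine {F,G,H,I,J} on symbol q: members go to different blocks, giving {F,H,I,J} and {G}.
Stable partition: {D} | {F,H,I,J} | {G} — 3 equivalence classes.
I and D end up in different blocks, so they are distinguishable. For instance, the string 'ε' is accepted from only D.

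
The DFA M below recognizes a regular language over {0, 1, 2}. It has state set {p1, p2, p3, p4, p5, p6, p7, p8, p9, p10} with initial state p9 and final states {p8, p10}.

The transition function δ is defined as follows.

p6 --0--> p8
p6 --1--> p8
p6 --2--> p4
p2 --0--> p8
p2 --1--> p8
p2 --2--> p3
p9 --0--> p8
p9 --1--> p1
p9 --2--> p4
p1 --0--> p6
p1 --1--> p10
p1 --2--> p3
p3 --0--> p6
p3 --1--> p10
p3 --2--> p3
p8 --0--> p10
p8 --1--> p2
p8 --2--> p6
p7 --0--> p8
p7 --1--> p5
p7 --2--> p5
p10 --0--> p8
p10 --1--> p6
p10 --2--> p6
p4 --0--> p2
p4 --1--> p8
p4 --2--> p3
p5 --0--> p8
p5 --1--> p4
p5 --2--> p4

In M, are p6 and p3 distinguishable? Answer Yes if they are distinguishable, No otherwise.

First remove the unreachable states {p5,p7}; 8 states remain.
Initial partition by acceptance: {p8,p10} | {p1,p2,p3,p4,p6,p9}.
Refine {p1,p2,p3,p4,p6,p9} on symbol 0: members go to different blocks, giving {p1,p3,p4} and {p2,p6,p9}.
Split {p2,p6,p9} by δ(·,1) → {p2,p6} and {p9}.
Stable partition: {p8,p10} | {p1,p3,p4} | {p2,p6} | {p9} — 4 equivalence classes.
p6 and p3 end up in different blocks, so they are distinguishable. For instance, the string '0' is accepted from only p6.

Yes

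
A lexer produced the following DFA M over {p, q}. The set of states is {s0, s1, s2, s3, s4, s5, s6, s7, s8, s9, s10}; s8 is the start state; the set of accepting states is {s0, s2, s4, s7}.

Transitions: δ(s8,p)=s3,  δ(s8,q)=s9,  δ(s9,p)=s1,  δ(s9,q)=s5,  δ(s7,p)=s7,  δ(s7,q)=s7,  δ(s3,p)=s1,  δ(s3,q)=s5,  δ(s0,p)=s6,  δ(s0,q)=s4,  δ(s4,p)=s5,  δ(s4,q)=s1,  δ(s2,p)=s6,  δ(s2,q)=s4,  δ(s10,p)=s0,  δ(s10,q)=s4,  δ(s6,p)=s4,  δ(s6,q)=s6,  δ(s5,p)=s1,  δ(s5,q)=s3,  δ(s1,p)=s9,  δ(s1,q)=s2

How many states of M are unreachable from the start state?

3

BFS from s8 reaches {s1, s2, s3, s4, s5, s6, s8, s9}; the 3 state(s) s0, s7, s10 are never visited.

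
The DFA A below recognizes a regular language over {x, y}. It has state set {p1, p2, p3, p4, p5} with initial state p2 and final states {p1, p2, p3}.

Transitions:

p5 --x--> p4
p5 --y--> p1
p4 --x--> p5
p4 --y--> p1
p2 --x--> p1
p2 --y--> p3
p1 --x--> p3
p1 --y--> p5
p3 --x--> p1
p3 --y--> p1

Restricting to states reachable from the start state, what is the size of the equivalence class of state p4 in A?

2

P0 = {p1,p2,p3} | {p4,p5}.
Refine {p1,p2,p3} on symbol y: members go to different blocks, giving {p2,p3} and {p1}.
Refine {p2,p3} on symbol y: members go to different blocks, giving {p2} and {p3}.
Stable partition: {p2} | {p4,p5} | {p1} | {p3} — 4 equivalence classes.
State p4 belongs to the block {p4,p5}, which has 2 states.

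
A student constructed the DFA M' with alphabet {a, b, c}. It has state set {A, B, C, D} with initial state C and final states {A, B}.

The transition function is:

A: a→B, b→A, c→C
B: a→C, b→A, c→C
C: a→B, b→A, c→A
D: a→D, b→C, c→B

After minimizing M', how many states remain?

3

Reachable states from the start: {A,B,C}. Unreachable: {D} — drop them.
Start with accepting vs non-accepting: {A,B} | {C}.
Refine {A,B} on symbol a: members go to different blocks, giving {A} and {B}.
No further refinement is possible. Final partition (3 blocks): {A} | {C} | {B}.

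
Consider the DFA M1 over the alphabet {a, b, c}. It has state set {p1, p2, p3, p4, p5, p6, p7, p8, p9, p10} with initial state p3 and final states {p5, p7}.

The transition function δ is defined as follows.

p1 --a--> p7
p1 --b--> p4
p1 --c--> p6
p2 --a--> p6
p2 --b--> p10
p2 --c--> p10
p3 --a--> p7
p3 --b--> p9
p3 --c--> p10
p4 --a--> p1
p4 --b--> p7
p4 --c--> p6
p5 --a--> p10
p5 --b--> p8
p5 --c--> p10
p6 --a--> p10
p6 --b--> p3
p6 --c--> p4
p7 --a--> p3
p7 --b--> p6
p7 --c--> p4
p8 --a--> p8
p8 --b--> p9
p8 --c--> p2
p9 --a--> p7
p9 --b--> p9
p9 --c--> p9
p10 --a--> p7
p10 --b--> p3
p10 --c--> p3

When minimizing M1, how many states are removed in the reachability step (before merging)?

3

Starting at p3 and following transitions, the reachable set is {p1, p3, p4, p6, p7, p9, p10}. That leaves p2, p5, p8 unreachable — 3 in total.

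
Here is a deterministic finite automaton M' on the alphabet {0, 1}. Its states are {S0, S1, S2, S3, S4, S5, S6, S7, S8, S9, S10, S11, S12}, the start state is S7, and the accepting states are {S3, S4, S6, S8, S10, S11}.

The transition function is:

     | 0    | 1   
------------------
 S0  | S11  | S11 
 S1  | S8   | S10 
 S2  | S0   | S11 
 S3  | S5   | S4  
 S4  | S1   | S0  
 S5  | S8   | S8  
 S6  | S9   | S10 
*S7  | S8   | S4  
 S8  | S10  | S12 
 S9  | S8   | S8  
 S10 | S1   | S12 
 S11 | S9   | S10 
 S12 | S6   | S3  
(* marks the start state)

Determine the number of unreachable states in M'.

Starting at S7 and following transitions, the reachable set is {S0, S1, S3, S4, S5, S6, S7, S8, S9, S10, S11, S12}. That leaves S2 unreachable — 1 in total.

1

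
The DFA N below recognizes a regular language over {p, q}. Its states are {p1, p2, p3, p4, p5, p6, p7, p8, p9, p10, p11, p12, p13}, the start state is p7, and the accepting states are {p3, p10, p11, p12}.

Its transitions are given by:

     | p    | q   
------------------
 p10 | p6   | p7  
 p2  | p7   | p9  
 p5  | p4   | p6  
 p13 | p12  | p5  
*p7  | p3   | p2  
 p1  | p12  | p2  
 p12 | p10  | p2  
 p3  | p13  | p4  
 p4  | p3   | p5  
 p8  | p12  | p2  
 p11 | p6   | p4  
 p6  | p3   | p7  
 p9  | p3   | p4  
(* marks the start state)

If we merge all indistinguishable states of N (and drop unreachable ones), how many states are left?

States {p1,p8,p11} cannot be reached from the start state, so discard them.
Start with accepting vs non-accepting: {p3,p10,p12} | {p2,p4,p5,p6,p7,p9,p13}.
Refine {p3,p10,p12} on symbol p: members go to different blocks, giving {p3,p10} and {p12}.
Refine {p2,p4,p5,p6,p7,p9,p13} on symbol p: members go to different blocks, giving {p4,p6,p7,p9} and {p2,p5} and {p13}.
Split {p3,p10} by δ(·,p) → {p3} and {p10}.
On input q, block {p4,p6,p7,p9} splits into {p4,p7} and {p6,p9}.
No further refinement is possible. Final partition (7 blocks): {p3} | {p4,p7} | {p12} | {p2,p5} | {p13} | {p10} | {p6,p9}.

7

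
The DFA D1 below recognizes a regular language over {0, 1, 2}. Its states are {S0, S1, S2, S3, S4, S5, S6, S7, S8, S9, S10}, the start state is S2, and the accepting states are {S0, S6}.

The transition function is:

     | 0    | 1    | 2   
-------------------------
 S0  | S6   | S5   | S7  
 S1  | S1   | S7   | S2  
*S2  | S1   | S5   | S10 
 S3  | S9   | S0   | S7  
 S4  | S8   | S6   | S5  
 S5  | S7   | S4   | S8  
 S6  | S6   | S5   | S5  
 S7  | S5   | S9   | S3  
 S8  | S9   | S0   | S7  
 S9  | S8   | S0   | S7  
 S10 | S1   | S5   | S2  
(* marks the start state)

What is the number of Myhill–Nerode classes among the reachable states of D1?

P0 = {S0,S6} | {S1,S2,S3,S4,S5,S7,S8,S9,S10}.
On input 1, block {S1,S2,S3,S4,S5,S7,S8,S9,S10} splits into {S1,S2,S5,S7,S10} and {S3,S4,S8,S9}.
Refine {S1,S2,S5,S7,S10} on symbol 1: members go to different blocks, giving {S1,S2,S10} and {S5,S7}.
The partition is now stable with 4 blocks: {S0,S6} | {S1,S2,S10} | {S3,S4,S8,S9} | {S5,S7}.

4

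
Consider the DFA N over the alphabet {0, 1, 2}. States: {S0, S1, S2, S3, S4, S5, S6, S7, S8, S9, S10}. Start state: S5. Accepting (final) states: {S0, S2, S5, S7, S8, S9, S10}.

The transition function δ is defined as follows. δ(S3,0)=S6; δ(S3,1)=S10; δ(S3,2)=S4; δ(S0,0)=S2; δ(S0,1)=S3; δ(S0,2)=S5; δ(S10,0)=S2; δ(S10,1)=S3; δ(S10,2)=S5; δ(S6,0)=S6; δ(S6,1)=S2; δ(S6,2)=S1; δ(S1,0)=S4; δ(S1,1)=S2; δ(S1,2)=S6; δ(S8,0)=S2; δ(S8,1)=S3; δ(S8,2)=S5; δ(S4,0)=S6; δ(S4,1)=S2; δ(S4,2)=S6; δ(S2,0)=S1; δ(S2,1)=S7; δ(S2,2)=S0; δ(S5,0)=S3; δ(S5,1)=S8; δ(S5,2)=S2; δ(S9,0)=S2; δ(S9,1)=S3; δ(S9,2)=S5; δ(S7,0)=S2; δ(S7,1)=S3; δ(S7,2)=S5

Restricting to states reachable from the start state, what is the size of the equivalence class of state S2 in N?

Reachable states from the start: {S0,S1,S2,S3,S4,S5,S6,S7,S8,S10}. Unreachable: {S9} — drop them.
Start with accepting vs non-accepting: {S0,S2,S5,S7,S8,S10} | {S1,S3,S4,S6}.
On input 0, block {S0,S2,S5,S7,S8,S10} splits into {S0,S7,S8,S10} and {S2,S5}.
On input 1, block {S1,S3,S4,S6} splits into {S1,S4,S6} and {S3}.
Split {S2,S5} by δ(·,0) → {S2} and {S5}.
Stable partition: {S0,S7,S8,S10} | {S1,S4,S6} | {S2} | {S3} | {S5} — 5 equivalence classes.
State S2 belongs to the block {S2}, which has 1 states.

1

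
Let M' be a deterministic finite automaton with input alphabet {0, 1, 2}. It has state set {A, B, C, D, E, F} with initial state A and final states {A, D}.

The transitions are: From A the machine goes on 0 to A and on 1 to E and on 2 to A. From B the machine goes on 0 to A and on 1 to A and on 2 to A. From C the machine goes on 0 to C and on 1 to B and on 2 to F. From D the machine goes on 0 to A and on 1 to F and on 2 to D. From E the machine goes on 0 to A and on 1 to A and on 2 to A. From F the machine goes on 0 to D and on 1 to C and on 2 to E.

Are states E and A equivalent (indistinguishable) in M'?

First remove the unreachable states {B,C,D,F}; 2 states remain.
Start with accepting vs non-accepting: {A} | {E}.
No further refinement is possible. Final partition (2 blocks): {A} | {E}.
E and A end up in different blocks, so they are distinguishable. For instance, the string 'ε' is accepted from only A.

No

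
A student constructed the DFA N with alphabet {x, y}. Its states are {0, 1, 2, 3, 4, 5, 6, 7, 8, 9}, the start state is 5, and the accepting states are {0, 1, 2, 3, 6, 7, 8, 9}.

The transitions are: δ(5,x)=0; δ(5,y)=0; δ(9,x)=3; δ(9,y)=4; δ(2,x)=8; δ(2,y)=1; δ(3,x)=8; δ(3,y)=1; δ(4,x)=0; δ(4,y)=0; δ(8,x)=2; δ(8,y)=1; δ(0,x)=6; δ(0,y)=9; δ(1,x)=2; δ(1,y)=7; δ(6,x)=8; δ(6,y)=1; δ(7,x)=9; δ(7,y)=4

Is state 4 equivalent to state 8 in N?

All states are reachable from the start state.
P0 = {0,1,2,3,6,7,8,9} | {4,5}.
Split {0,1,2,3,6,7,8,9} by δ(·,y) → {0,1,2,3,6,8} and {7,9}.
On input y, block {0,1,2,3,6,8} splits into {2,3,6,8} and {0,1}.
Split {7,9} by δ(·,x) → {7} and {9}.
Split {0,1} by δ(·,y) → {0} and {1}.
Stable partition: {2,3,6,8} | {4,5} | {7} | {0} | {9} | {1} — 6 equivalence classes.
4 and 8 end up in different blocks, so they are distinguishable. For instance, the string 'ε' is accepted from only 8.

No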